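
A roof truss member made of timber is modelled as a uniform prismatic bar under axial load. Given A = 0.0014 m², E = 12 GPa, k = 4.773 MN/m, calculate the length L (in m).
Model: a uniform prismatic bar under axial load, so k = (A·E) / L.
Solve for L: L = (A·E) / k.
Convert to SI units:
  E = 12 GPa = 1.2 × 10¹⁰ Pa
  k = 4.773 MN/m = 4.773 × 10⁶ N/m
Substitute:
  L = (0.0014 × (1.2 × 10¹⁰)) / (4.773 × 10⁶)
  L = 3.52 m
Final answer: L = 3.52 m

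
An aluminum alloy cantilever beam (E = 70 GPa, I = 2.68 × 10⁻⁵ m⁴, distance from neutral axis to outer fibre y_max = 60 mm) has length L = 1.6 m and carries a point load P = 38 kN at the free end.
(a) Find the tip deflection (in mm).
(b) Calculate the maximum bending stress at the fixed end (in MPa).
(a) Tip deflection of a cantilever with an end point load: δ = P·L^3 / (3·E·I). Convert P = 38 kN = 38000 N, E = 70 GPa = 7 × 10¹⁰ Pa.
  δ = (38000 × 1.6^3) / (3 × (7 × 10¹⁰) × (2.68 × 10⁻⁵)) = 0.02766 m = 27.66 mm
(b) Maximum bending moment at the fixed end: M = P·L = 38000 × 1.6 = 60800 N·m. Convert y_max = 60 mm = 0.06 m.
  σ = M·y_max / I = (60800 × 0.06) / (2.68 × 10⁻⁵) = 1.361 × 10⁸ Pa = 136.1 MPa
Final answer: (a) δ = 27.66 mm, (b) σ = 136.1 MPa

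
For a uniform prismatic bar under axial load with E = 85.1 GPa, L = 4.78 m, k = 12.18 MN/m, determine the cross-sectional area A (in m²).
Model: a uniform prismatic bar under axial load, so k = (A·E) / L.
Solve for A: A = (k·L) / E.
Convert to SI units:
  E = 85.1 GPa = 8.51 × 10¹⁰ Pa
  k = 12.18 MN/m = 1.218 × 10⁷ N/m
Substitute:
  A = ((1.218 × 10⁷) × 4.78) / (8.51 × 10¹⁰)
  A = 0.0006841 m²
Final answer: A = 0.0006841 m²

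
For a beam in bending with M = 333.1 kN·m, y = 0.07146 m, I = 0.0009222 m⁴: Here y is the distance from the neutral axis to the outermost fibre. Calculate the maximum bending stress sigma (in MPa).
Model: a beam in bending, so sigma = (M·y) / I.
Convert to SI units:
  M = 333.1 kN·m = 333100 N·m
Substitute:
  sigma = (333100 × 0.07146) / 0.0009222
  sigma = 2.581 × 10⁷ Pa
Convert: sigma = 2.581 × 10⁷ Pa = 25.81 MPa
Final answer: sigma = 25.81 MPa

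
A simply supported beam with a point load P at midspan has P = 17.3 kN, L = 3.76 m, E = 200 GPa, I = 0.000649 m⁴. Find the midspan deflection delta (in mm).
Model: a simply supported beam with a point load P at midspan, so delta = (P·L^3) / (48·E·I).
Convert to SI units:
  P = 17.3 kN = 17300 N
  E = 200 GPa = 2 × 10¹¹ Pa
Substitute:
  delta = (17300 × 3.76^3) / (48 × (2 × 10¹¹) × 0.000649)
  delta = 0.0001476 m
Convert: delta = 0.0001476 m = 0.1476 mm
Final answer: delta = 0.1476 mm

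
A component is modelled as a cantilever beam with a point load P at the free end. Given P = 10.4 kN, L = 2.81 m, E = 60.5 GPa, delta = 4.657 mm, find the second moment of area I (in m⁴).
Model: a cantilever beam with a point load P at the free end, so delta = (P·L^3) / (3·E·I).
Solve for I: I = (P·L^3) / (3·delta·E).
Convert to SI units:
  P = 10.4 kN = 10400 N
  E = 60.5 GPa = 6.05 × 10¹⁰ Pa
  delta = 4.657 mm = 0.004657 m
Substitute:
  I = (10400 × 2.81^3) / (3 × 0.004657 × (6.05 × 10¹⁰))
  I = 0.000273 m⁴
Final answer: I = 0.000273 m⁴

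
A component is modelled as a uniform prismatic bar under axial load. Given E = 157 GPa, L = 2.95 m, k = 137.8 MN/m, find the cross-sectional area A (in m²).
Model: a uniform prismatic bar under axial load, so k = (A·E) / L.
Solve for A: A = (k·L) / E.
Convert to SI units:
  E = 157 GPa = 1.57 × 10¹¹ Pa
  k = 137.8 MN/m = 1.378 × 10⁸ N/m
Substitute:
  A = ((1.378 × 10⁸) × 2.95) / (1.57 × 10¹¹)
  A = 0.002589 m²
Final answer: A = 0.002589 m²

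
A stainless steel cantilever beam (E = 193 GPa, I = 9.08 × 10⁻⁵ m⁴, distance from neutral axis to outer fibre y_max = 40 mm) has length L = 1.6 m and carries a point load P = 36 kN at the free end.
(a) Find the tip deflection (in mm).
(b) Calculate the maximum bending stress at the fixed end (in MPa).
(a) Tip deflection of a cantilever with an end point load: δ = P·L^3 / (3·E·I). Convert P = 36 kN = 36000 N, E = 193 GPa = 1.93 × 10¹¹ Pa.
  δ = (36000 × 1.6^3) / (3 × (1.93 × 10¹¹) × (9.08 × 10⁻⁵)) = 0.002805 m = 2.805 mm
(b) Maximum bending moment at the fixed end: M = P·L = 36000 × 1.6 = 57600 N·m. Convert y_max = 40 mm = 0.04 m.
  σ = M·y_max / I = (57600 × 0.04) / (9.08 × 10⁻⁵) = 2.537 × 10⁷ Pa = 25.37 MPa
Final answer: (a) δ = 2.805 mm, (b) σ = 25.37 MPa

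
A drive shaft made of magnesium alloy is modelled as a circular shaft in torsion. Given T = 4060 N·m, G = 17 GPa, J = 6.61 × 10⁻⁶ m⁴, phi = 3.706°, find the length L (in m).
Model: a circular shaft in torsion, so phi = (T·L) / (G·J).
Solve for L: L = (phi·G·J) / T.
Convert to SI units:
  G = 17 GPa = 1.7 × 10¹⁰ Pa
  phi = 3.706° = 0.06468 rad
Substitute:
  L = (0.06468 × (1.7 × 10¹⁰) × (6.61 × 10⁻⁶)) / 4060
  L = 1.79 m
Final answer: L = 1.79 m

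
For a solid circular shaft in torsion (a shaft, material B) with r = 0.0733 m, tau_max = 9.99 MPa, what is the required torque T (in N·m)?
Model: a solid circular shaft in torsion, so tau_max = (2·T) / (π·r^3).
Solve for T: T = (π·tau_max·r^3) / 2.
Convert to SI units:
  tau_max = 9.99 MPa = 9.99 × 10⁶ Pa
Substitute:
  T = (π × (9.99 × 10⁶) × 0.0733^3) / 2
  T = 6180 N·m
Final answer: T = 6180 N·m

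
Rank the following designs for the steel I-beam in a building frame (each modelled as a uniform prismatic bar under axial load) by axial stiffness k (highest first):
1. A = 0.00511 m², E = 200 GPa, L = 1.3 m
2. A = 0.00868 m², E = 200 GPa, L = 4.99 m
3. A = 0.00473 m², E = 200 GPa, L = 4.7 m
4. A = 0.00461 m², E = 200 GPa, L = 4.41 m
Model: a uniform prismatic bar under axial load, so k = (A·E) / L (SI units).
  Case 1: k = (0.00511 × (2 × 10¹¹)) / 1.3 = 7.862 × 10⁸ N/m = 786.2 MN/m
  Case 2: k = (0.00868 × (2 × 10¹¹)) / 4.99 = 3.479 × 10⁸ N/m = 347.9 MN/m
  Case 3: k = (0.00473 × (2 × 10¹¹)) / 4.7 = 2.013 × 10⁸ N/m = 201.3 MN/m
  Case 4: k = (0.00461 × (2 × 10¹¹)) / 4.41 = 2.091 × 10⁸ N/m = 209.1 MN/m
Ordering: 786.2 MN/m (case 1) > 347.9 MN/m (case 2) > 209.1 MN/m (case 4) > 201.3 MN/m (case 3)
Final answer: 1, 2, 4, 3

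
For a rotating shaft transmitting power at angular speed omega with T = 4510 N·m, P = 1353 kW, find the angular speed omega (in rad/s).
Model: a rotating shaft transmitting power at angular speed omega, so P = T·omega.
Solve for omega: omega = P / T.
Convert to SI units:
  P = 1353 kW = 1.353 × 10⁶ W
Substitute:
  omega = (1.353 × 10⁶) / 4510
  omega = 300 rad/s
Final answer: omega = 300 rad/s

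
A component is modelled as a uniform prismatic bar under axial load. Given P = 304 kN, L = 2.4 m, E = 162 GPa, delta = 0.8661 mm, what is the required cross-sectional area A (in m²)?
Model: a uniform prismatic bar under axial load, so delta = (P·L) / (A·E).
Solve for A: A = (P·L) / (delta·E).
Convert to SI units:
  P = 304 kN = 304000 N
  E = 162 GPa = 1.62 × 10¹¹ Pa
  delta = 0.8661 mm = 0.0008661 m
Substitute:
  A = (304000 × 2.4) / (0.0008661 × (1.62 × 10¹¹))
  A = 0.0052 m²
Final answer: A = 0.0052 m²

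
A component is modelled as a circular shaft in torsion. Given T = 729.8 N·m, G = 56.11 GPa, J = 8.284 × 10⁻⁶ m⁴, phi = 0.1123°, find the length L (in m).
Model: a circular shaft in torsion, so phi = (T·L) / (G·J).
Solve for L: L = (phi·G·J) / T.
Convert to SI units:
  G = 56.11 GPa = 5.611 × 10¹⁰ Pa
  phi = 0.1123° = 0.00196 rad
Substitute:
  L = (0.00196 × (5.611 × 10¹⁰) × (8.284 × 10⁻⁶)) / 729.8
  L = 1.248 m
Final answer: L = 1.248 m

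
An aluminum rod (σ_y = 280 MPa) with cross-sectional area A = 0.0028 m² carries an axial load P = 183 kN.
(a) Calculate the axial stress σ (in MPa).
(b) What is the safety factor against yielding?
(a) Axial stress σ = P/A. Convert P = 183 kN = 183000 N.
  σ = 183000 / 0.0028 = 6.536 × 10⁷ Pa = 65.36 MPa
(b) Safety factor SF = σ_y/σ = 280 / 65.36 = 4.284
Final answer: (a) σ = 65.36 MPa, (b) SF = 4.284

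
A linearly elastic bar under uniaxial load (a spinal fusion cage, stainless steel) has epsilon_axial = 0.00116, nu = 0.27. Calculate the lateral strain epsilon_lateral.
Model: a linearly elastic bar under uniaxial load, so epsilon_lateral = -nu·epsilon_axial.
Substitute:
  epsilon_lateral = -(0.27 × 0.00116)
  epsilon_lateral = -0.0003132
Final answer: epsilon_lateral = -0.0003132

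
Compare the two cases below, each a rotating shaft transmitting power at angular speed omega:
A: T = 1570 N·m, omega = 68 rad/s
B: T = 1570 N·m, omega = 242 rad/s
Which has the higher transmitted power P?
Model: a rotating shaft transmitting power at angular speed omega, so P = T·omega (SI units).
  A: P = 1570 × 68 = 106800 W = 106.8 kW
  B: P = 1570 × 242 = 379900 W = 379.9 kW
379.9 kW > 106.8 kW, so B is larger.
Final answer: B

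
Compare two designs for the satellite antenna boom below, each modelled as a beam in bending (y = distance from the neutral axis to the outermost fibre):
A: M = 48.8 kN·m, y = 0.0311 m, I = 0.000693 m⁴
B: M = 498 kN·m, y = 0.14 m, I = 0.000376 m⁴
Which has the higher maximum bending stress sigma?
Model: a beam in bending (y = distance from the neutral axis to the outermost fibre), so sigma = (M·y) / I (SI units).
  A: sigma = (48800 × 0.0311) / 0.000693 = 2.19 × 10⁶ Pa = 2.19 MPa
  B: sigma = (498000 × 0.14) / 0.000376 = 1.854 × 10⁸ Pa = 185.4 MPa
185.4 MPa > 2.19 MPa, so B is larger.
Final answer: B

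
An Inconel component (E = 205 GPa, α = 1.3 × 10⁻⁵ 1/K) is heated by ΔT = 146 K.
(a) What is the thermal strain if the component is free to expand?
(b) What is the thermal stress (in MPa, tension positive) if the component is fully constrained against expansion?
(a) Free thermal strain ε_th = α·ΔT = (1.3 × 10⁻⁵) × 146 = 0.001898
(b) Fully constrained, the expansion is suppressed, so σ = -E·α·ΔT. Convert E = 205 GPa = 2.05 × 10¹¹ Pa.
  σ = -(2.05 × 10¹¹) × (1.3 × 10⁻⁵) × 146 = -3.891 × 10⁸ Pa = -389.1 MPa (compressive)
Final answer: (a) ε_th = 0.001898, (b) σ = -389.1 MPa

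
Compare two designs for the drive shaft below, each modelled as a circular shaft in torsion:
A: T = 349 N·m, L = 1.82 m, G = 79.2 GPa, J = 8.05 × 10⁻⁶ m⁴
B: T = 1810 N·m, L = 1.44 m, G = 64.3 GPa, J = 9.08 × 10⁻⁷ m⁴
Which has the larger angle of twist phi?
Model: a circular shaft in torsion, so phi = (T·L) / (G·J) (SI units).
  A: phi = (349 × 1.82) / ((7.92 × 10¹⁰) × (8.05 × 10⁻⁶)) = 0.0009963 rad = 0.05708°
  B: phi = (1810 × 1.44) / ((6.43 × 10¹⁰) × (9.08 × 10⁻⁷)) = 0.04464 rad = 2.558°
2.558° > 0.05708°, so B is larger.
Final answer: B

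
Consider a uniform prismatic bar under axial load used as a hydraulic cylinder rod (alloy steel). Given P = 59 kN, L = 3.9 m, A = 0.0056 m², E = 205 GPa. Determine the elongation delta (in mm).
Model: a uniform prismatic bar under axial load, so delta = (P·L) / (A·E).
Convert to SI units:
  P = 59 kN = 59000 N
  E = 205 GPa = 2.05 × 10¹¹ Pa
Substitute:
  delta = (59000 × 3.9) / (0.0056 × (2.05 × 10¹¹))
  delta = 0.0002004 m
Convert: delta = 0.0002004 m = 0.2004 mm
Final answer: delta = 0.2004 mm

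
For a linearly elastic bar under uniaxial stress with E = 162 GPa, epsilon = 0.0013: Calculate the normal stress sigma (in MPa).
Model: a linearly elastic bar under uniaxial stress, so sigma = E·epsilon.
Convert to SI units:
  E = 162 GPa = 1.62 × 10¹¹ Pa
Substitute:
  sigma = (1.62 × 10¹¹) × 0.0013
  sigma = 2.106 × 10⁸ Pa
Convert: sigma = 2.106 × 10⁸ Pa = 210.6 MPa
Final answer: sigma = 210.6 MPa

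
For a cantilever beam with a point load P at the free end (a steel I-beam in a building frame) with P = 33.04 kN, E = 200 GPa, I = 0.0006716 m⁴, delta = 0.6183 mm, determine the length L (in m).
Model: a cantilever beam with a point load P at the free end, so delta = (P·L^3) / (3·E·I).
Solve for L: L = ((3·delta·E·I) / P)^(1/3).
Convert to SI units:
  P = 33.04 kN = 33040 N
  E = 200 GPa = 2 × 10¹¹ Pa
  delta = 0.6183 mm = 0.0006183 m
Substitute:
  L = ((3 × 0.0006183 × (2 × 10¹¹) × 0.0006716) / 33040)^(1/3)
  L = 1.961 m
Final answer: L = 1.961 m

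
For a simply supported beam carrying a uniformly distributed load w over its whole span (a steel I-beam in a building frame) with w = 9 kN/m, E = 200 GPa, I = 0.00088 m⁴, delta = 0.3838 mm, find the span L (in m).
Model: a simply supported beam carrying a uniformly distributed load w over its whole span, so delta = (5·w·L^4) / (384·E·I).
Solve for L: L = ((384·delta·E·I) / (5·w))^(1/4).
Convert to SI units:
  w = 9 kN/m = 9000 N/m
  E = 200 GPa = 2 × 10¹¹ Pa
  delta = 0.3838 mm = 0.0003838 m
Substitute:
  L = ((384 × 0.0003838 × (2 × 10¹¹) × 0.00088) / (5 × 9000))^(1/4)
  L = 4.9 m
Final answer: L = 4.9 m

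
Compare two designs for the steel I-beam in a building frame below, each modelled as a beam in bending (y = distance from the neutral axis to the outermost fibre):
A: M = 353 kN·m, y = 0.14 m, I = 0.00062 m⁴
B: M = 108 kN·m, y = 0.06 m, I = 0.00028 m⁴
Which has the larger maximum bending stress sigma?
Model: a beam in bending (y = distance from the neutral axis to the outermost fibre), so sigma = (M·y) / I (SI units).
  A: sigma = (353000 × 0.14) / 0.00062 = 7.971 × 10⁷ Pa = 79.71 MPa
  B: sigma = (108000 × 0.06) / 0.00028 = 2.314 × 10⁷ Pa = 23.14 MPa
79.71 MPa > 23.14 MPa, so A is larger.
Final answer: A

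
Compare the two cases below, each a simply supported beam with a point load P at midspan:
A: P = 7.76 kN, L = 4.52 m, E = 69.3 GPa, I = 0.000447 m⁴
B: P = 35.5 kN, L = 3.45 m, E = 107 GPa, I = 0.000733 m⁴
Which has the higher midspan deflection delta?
Model: a simply supported beam with a point load P at midspan, so delta = (P·L^3) / (48·E·I) (SI units).
  A: delta = (7760 × 4.52^3) / (48 × (6.93 × 10¹⁰) × 0.000447) = 0.0004819 m = 0.4819 mm
  B: delta = (35500 × 3.45^3) / (48 × (1.07 × 10¹¹) × 0.000733) = 0.0003872 m = 0.3872 mm
0.4819 mm > 0.3872 mm, so A is larger.
Final answer: A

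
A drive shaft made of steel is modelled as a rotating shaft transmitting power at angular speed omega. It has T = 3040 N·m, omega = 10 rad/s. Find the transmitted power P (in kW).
Model: a rotating shaft transmitting power at angular speed omega, so P = T·omega.
Substitute:
  P = 3040 × 10
  P = 30400 W
Convert: P = 30400 W = 30.4 kW
Final answer: P = 30.4 kW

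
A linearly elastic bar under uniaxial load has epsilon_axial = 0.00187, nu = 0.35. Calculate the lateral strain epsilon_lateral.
Model: a linearly elastic bar under uniaxial load, so epsilon_lateral = -nu·epsilon_axial.
Substitute:
  epsilon_lateral = -(0.35 × 0.00187)
  epsilon_lateral = -0.0006545
Final answer: epsilon_lateral = -0.0006545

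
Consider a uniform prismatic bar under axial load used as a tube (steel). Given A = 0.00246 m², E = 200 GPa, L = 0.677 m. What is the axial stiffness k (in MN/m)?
Model: a uniform prismatic bar under axial load, so k = (A·E) / L.
Convert to SI units:
  E = 200 GPa = 2 × 10¹¹ Pa
Substitute:
  k = (0.00246 × (2 × 10¹¹)) / 0.677
  k = 7.267 × 10⁸ N/m
Convert: k = 7.267 × 10⁸ N/m = 726.7 MN/m
Final answer: k = 726.7 MN/m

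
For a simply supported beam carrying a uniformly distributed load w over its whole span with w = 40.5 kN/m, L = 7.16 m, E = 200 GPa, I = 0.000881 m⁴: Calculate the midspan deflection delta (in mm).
Model: a simply supported beam carrying a uniformly distributed load w over its whole span, so delta = (5·w·L^4) / (384·E·I).
Convert to SI units:
  w = 40.5 kN/m = 40500 N/m
  E = 200 GPa = 2 × 10¹¹ Pa
Substitute:
  delta = (5 × 40500 × 7.16^4) / (384 × (2 × 10¹¹) × 0.000881)
  delta = 0.007866 m
Convert: delta = 0.007866 m = 7.866 mm
Final answer: delta = 7.866 mm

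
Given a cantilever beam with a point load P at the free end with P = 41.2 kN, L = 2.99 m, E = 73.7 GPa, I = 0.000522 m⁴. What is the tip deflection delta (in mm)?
Model: a cantilever beam with a point load P at the free end, so delta = (P·L^3) / (3·E·I).
Convert to SI units:
  P = 41.2 kN = 41200 N
  E = 73.7 GPa = 7.37 × 10¹⁰ Pa
Substitute:
  delta = (41200 × 2.99^3) / (3 × (7.37 × 10¹⁰) × 0.000522)
  delta = 0.009542 m
Convert: delta = 0.009542 m = 9.542 mm
Final answer: delta = 9.542 mm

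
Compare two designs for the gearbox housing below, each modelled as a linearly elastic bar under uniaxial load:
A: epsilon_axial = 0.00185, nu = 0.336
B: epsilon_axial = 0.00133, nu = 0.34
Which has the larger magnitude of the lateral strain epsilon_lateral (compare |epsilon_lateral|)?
Model: a linearly elastic bar under uniaxial load, so epsilon_lateral = -nu·epsilon_axial (SI units).
  A: epsilon_lateral = -(0.336 × 0.00185) = -0.0006216
  B: epsilon_lateral = -(0.34 × 0.00133) = -0.0004522
|epsilon_lateral|: A = 0.0006216, B = 0.0004522, so A is larger in magnitude.
Final answer: A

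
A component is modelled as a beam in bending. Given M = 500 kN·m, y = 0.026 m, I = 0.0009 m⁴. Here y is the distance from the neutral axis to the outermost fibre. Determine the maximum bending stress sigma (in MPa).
Model: a beam in bending, so sigma = (M·y) / I.
Convert to SI units:
  M = 500 kN·m = 500000 N·m
Substitute:
  sigma = (500000 × 0.026) / 0.0009
  sigma = 1.444 × 10⁷ Pa
Convert: sigma = 1.444 × 10⁷ Pa = 14.44 MPa
Final answer: sigma = 14.44 MPa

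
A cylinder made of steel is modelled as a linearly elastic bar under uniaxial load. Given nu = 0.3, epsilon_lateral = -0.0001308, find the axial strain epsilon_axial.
Model: a linearly elastic bar under uniaxial load, so epsilon_lateral = -nu·epsilon_axial.
Solve for epsilon_axial: epsilon_axial = -epsilon_lateral / nu.
Substitute:
  epsilon_axial = -(-0.0001308) / 0.3
  epsilon_axial = 0.000436
Final answer: epsilon_axial = 0.000436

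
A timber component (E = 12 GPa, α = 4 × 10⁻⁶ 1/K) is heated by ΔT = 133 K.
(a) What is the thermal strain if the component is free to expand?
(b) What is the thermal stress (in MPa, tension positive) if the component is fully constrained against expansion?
(a) Free thermal strain ε_th = α·ΔT = (4 × 10⁻⁶) × 133 = 0.000532
(b) Fully constrained, the expansion is suppressed, so σ = -E·α·ΔT. Convert E = 12 GPa = 1.2 × 10¹⁰ Pa.
  σ = -(1.2 × 10¹⁰) × (4 × 10⁻⁶) × 133 = -6.384 × 10⁶ Pa = -6.384 MPa (compressive)
Final answer: (a) ε_th = 0.000532, (b) σ = -6.384 MPa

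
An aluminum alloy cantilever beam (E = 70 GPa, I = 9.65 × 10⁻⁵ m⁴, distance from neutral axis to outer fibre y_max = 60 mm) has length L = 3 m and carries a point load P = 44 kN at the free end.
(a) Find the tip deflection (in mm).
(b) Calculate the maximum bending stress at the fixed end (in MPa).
(a) Tip deflection of a cantilever with an end point load: δ = P·L^3 / (3·E·I). Convert P = 44 kN = 44000 N, E = 70 GPa = 7 × 10¹⁰ Pa.
  δ = (44000 × 3^3) / (3 × (7 × 10¹⁰) × (9.65 × 10⁻⁵)) = 0.05862 m = 58.62 mm
(b) Maximum bending moment at the fixed end: M = P·L = 44000 × 3 = 132000 N·m. Convert y_max = 60 mm = 0.06 m.
  σ = M·y_max / I = (132000 × 0.06) / (9.65 × 10⁻⁵) = 8.207 × 10⁷ Pa = 82.07 MPa
Final answer: (a) δ = 58.62 mm, (b) σ = 82.07 MPa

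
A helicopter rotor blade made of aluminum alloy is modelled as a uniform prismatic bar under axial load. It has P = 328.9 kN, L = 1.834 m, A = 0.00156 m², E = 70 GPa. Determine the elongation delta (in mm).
Model: a uniform prismatic bar under axial load, so delta = (P·L) / (A·E).
Convert to SI units:
  P = 328.9 kN = 328900 N
  E = 70 GPa = 7 × 10¹⁰ Pa
Substitute:
  delta = (328900 × 1.834) / (0.00156 × (7 × 10¹⁰))
  delta = 0.005524 m
Convert: delta = 0.005524 m = 5.524 mm
Final answer: delta = 5.524 mm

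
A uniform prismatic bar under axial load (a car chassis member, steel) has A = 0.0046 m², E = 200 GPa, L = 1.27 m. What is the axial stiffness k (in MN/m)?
Model: a uniform prismatic bar under axial load, so k = (A·E) / L.
Convert to SI units:
  E = 200 GPa = 2 × 10¹¹ Pa
Substitute:
  k = (0.0046 × (2 × 10¹¹)) / 1.27
  k = 7.244 × 10⁸ N/m
Convert: k = 7.244 × 10⁸ N/m = 724.4 MN/m
Final answer: k = 724.4 MN/m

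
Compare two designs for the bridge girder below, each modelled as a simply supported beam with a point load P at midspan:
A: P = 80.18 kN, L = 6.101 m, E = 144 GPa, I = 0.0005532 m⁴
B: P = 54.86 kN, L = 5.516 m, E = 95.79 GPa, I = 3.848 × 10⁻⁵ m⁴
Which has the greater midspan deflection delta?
Model: a simply supported beam with a point load P at midspan, so delta = (P·L^3) / (48·E·I) (SI units).
  A: delta = (80180 × 6.101^3) / (48 × (1.44 × 10¹¹) × 0.0005532) = 0.004762 m = 4.762 mm
  B: delta = (54860 × 5.516^3) / (48 × (9.579 × 10¹⁰) × (3.848 × 10⁻⁵)) = 0.05204 m = 52.04 mm
52.04 mm > 4.762 mm, so B is larger.
Final answer: B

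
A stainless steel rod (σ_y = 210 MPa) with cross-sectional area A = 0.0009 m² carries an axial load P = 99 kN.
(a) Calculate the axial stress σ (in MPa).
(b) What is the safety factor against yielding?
(a) Axial stress σ = P/A. Convert P = 99 kN = 99000 N.
  σ = 99000 / 0.0009 = 1.1 × 10⁸ Pa = 110 MPa
(b) Safety factor SF = σ_y/σ = 210 / 110 = 1.909
Final answer: (a) σ = 110 MPa, (b) SF = 1.909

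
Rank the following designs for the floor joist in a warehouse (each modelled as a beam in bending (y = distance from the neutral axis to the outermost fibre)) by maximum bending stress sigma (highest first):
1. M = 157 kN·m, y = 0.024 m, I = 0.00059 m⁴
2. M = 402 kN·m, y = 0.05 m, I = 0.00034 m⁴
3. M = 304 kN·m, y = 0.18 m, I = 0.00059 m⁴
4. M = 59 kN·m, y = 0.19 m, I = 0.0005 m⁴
Model: a beam in bending (y = distance from the neutral axis to the outermost fibre), so sigma = (M·y) / I (SI units).
  Case 1: sigma = (157000 × 0.024) / 0.00059 = 6.386 × 10⁶ Pa = 6.386 MPa
  Case 2: sigma = (402000 × 0.05) / 0.00034 = 5.912 × 10⁷ Pa = 59.12 MPa
  Case 3: sigma = (304000 × 0.18) / 0.00059 = 9.275 × 10⁷ Pa = 92.75 MPa
  Case 4: sigma = (59000 × 0.19) / 0.0005 = 2.242 × 10⁷ Pa = 22.42 MPa
Ordering: 92.75 MPa (case 3) > 59.12 MPa (case 2) > 22.42 MPa (case 4) > 6.386 MPa (case 1)
Final answer: 3, 2, 4, 1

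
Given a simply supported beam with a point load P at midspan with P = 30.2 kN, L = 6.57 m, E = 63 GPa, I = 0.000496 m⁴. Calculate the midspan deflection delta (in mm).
Model: a simply supported beam with a point load P at midspan, so delta = (P·L^3) / (48·E·I).
Convert to SI units:
  P = 30.2 kN = 30200 N
  E = 63 GPa = 6.3 × 10¹⁰ Pa
Substitute:
  delta = (30200 × 6.57^3) / (48 × (6.3 × 10¹⁰) × 0.000496)
  delta = 0.00571 m
Convert: delta = 0.00571 m = 5.71 mm
Final answer: delta = 5.71 mm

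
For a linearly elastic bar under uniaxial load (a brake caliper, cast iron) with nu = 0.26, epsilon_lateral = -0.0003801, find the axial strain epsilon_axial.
Model: a linearly elastic bar under uniaxial load, so epsilon_lateral = -nu·epsilon_axial.
Solve for epsilon_axial: epsilon_axial = -epsilon_lateral / nu.
Substitute:
  epsilon_axial = -(-0.0003801) / 0.26
  epsilon_axial = 0.001462
Final answer: epsilon_axial = 0.001462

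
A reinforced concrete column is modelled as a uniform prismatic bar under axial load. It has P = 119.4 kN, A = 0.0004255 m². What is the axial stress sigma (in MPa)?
Model: a uniform prismatic bar under axial load, so sigma = P / A.
Convert to SI units:
  P = 119.4 kN = 119400 N
Substitute:
  sigma = 119400 / 0.0004255
  sigma = 2.806 × 10⁸ Pa
Convert: sigma = 2.806 × 10⁸ Pa = 280.6 MPa
Final answer: sigma = 280.6 MPa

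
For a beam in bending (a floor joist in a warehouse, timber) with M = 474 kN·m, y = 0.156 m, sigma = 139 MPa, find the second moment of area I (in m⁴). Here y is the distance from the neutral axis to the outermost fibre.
Model: a beam in bending, so sigma = (M·y) / I.
Solve for I: I = (M·y) / sigma.
Convert to SI units:
  M = 474 kN·m = 474000 N·m
  sigma = 139 MPa = 1.39 × 10⁸ Pa
Substitute:
  I = (474000 × 0.156) / (1.39 × 10⁸)
  I = 0.000532 m⁴
Final answer: I = 0.000532 m⁴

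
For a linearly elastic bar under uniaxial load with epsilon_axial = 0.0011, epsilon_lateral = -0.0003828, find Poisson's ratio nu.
Model: a linearly elastic bar under uniaxial load, so epsilon_lateral = -nu·epsilon_axial.
Solve for nu: nu = -epsilon_lateral / epsilon_axial.
Substitute:
  nu = -(-0.0003828) / 0.0011
  nu = 0.348
Final answer: nu = 0.348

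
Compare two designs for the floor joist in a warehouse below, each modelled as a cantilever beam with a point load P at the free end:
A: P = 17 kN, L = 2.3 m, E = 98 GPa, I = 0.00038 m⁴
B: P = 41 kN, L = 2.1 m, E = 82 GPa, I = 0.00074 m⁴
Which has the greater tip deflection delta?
Model: a cantilever beam with a point load P at the free end, so delta = (P·L^3) / (3·E·I) (SI units).
  A: delta = (17000 × 2.3^3) / (3 × (9.8 × 10¹⁰) × 0.00038) = 0.001851 m = 1.851 mm
  B: delta = (41000 × 2.1^3) / (3 × (8.2 × 10¹⁰) × 0.00074) = 0.002086 m = 2.086 mm
2.086 mm > 1.851 mm, so B is larger.
Final answer: B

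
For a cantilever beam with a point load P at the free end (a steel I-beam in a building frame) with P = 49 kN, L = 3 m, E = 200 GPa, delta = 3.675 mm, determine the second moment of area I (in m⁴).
Model: a cantilever beam with a point load P at the free end, so delta = (P·L^3) / (3·E·I).
Solve for I: I = (P·L^3) / (3·delta·E).
Convert to SI units:
  P = 49 kN = 49000 N
  E = 200 GPa = 2 × 10¹¹ Pa
  delta = 3.675 mm = 0.003675 m
Substitute:
  I = (49000 × 3^3) / (3 × 0.003675 × (2 × 10¹¹))
  I = 0.0006 m⁴
Final answer: I = 0.0006 m⁴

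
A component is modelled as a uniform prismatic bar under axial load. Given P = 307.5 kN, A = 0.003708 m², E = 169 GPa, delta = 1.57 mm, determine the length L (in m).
Model: a uniform prismatic bar under axial load, so delta = (P·L) / (A·E).
Solve for L: L = (delta·A·E) / P.
Convert to SI units:
  P = 307.5 kN = 307500 N
  E = 169 GPa = 1.69 × 10¹¹ Pa
  delta = 1.57 mm = 0.00157 m
Substitute:
  L = (0.00157 × 0.003708 × (1.69 × 10¹¹)) / 307500
  L = 3.199 m
Final answer: L = 3.199 m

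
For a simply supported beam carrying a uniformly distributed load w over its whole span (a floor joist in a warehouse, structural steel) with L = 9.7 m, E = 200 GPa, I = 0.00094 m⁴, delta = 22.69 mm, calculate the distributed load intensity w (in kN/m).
Model: a simply supported beam carrying a uniformly distributed load w over its whole span, so delta = (5·w·L^4) / (384·E·I).
Solve for w: w = (384·delta·E·I) / (5·L^4).
Convert to SI units:
  E = 200 GPa = 2 × 10¹¹ Pa
  delta = 22.69 mm = 0.02269 m
Substitute:
  w = (384 × 0.02269 × (2 × 10¹¹) × 0.00094) / (5 × 9.7^4)
  w = 37010 N/m
Convert: w = 37010 N/m = 37.01 kN/m
Final answer: w = 37.01 kN/m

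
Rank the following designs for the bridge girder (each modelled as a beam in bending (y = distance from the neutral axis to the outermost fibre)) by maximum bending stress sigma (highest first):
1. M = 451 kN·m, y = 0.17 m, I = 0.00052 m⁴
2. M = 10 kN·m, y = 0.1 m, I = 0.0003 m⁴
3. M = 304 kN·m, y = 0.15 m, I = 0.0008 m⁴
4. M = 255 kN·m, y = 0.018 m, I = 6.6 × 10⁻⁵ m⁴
Model: a beam in bending (y = distance from the neutral axis to the outermost fibre), so sigma = (M·y) / I (SI units).
  Case 1: sigma = (451000 × 0.17) / 0.00052 = 1.474 × 10⁸ Pa = 147.4 MPa
  Case 2: sigma = (10000 × 0.1) / 0.0003 = 3.333 × 10⁶ Pa = 3.333 MPa
  Case 3: sigma = (304000 × 0.15) / 0.0008 = 5.7 × 10⁷ Pa = 57 MPa
  Case 4: sigma = (255000 × 0.018) / (6.6 × 10⁻⁵) = 6.955 × 10⁷ Pa = 69.55 MPa
Ordering: 147.4 MPa (case 1) > 69.55 MPa (case 4) > 57 MPa (case 3) > 3.333 MPa (case 2)
Final answer: 1, 4, 3, 2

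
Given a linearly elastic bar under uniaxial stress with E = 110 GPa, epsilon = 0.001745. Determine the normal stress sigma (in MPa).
Model: a linearly elastic bar under uniaxial stress, so sigma = E·epsilon.
Convert to SI units:
  E = 110 GPa = 1.1 × 10¹¹ Pa
Substitute:
  sigma = (1.1 × 10¹¹) × 0.001745
  sigma = 1.92 × 10⁸ Pa
Convert: sigma = 1.92 × 10⁸ Pa = 192 MPa
Final answer: sigma = 192 MPa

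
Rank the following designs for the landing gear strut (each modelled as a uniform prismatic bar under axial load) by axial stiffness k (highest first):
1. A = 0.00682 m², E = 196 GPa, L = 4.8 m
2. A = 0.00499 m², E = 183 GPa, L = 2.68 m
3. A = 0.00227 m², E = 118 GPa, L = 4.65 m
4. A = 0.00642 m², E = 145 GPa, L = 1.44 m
Model: a uniform prismatic bar under axial load, so k = (A·E) / L (SI units).
  Case 1: k = (0.00682 × (1.96 × 10¹¹)) / 4.8 = 2.785 × 10⁸ N/m = 278.5 MN/m
  Case 2: k = (0.00499 × (1.83 × 10¹¹)) / 2.68 = 3.407 × 10⁸ N/m = 340.7 MN/m
  Case 3: k = (0.00227 × (1.18 × 10¹¹)) / 4.65 = 5.76 × 10⁷ N/m = 57.6 MN/m
  Case 4: k = (0.00642 × (1.45 × 10¹¹)) / 1.44 = 6.465 × 10⁸ N/m = 646.5 MN/m
Ordering: 646.5 MN/m (case 4) > 340.7 MN/m (case 2) > 278.5 MN/m (case 1) > 57.6 MN/m (case 3)
Final answer: 4, 2, 1, 3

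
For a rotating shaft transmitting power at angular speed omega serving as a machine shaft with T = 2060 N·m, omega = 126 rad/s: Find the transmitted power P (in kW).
Model: a rotating shaft transmitting power at angular speed omega, so P = T·omega.
Substitute:
  P = 2060 × 126
  P = 259600 W
Convert: P = 259600 W = 259.6 kW
Final answer: P = 259.6 kW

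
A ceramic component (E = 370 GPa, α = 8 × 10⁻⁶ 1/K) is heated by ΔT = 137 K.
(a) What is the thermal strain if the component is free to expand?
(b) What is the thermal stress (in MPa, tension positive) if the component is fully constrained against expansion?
(a) Free thermal strain ε_th = α·ΔT = (8 × 10⁻⁶) × 137 = 0.001096
(b) Fully constrained, the expansion is suppressed, so σ = -E·α·ΔT. Convert E = 370 GPa = 3.7 × 10¹¹ Pa.
  σ = -(3.7 × 10¹¹) × (8 × 10⁻⁶) × 137 = -4.055 × 10⁸ Pa = -405.5 MPa (compressive)
Final answer: (a) ε_th = 0.001096, (b) σ = -405.5 MPa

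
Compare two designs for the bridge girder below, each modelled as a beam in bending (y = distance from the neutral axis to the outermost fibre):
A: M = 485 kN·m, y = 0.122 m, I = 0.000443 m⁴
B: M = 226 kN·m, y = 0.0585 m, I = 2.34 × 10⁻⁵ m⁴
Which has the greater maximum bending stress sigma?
Model: a beam in bending (y = distance from the neutral axis to the outermost fibre), so sigma = (M·y) / I (SI units).
  A: sigma = (485000 × 0.122) / 0.000443 = 1.336 × 10⁸ Pa = 133.6 MPa
  B: sigma = (226000 × 0.0585) / (2.34 × 10⁻⁵) = 5.65 × 10⁸ Pa = 565 MPa
565 MPa > 133.6 MPa, so B is larger.
Final answer: B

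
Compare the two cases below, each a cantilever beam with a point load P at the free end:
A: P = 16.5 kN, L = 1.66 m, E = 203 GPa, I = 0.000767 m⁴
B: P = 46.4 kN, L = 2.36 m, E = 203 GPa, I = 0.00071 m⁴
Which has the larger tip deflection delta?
Model: a cantilever beam with a point load P at the free end, so delta = (P·L^3) / (3·E·I) (SI units).
  A: delta = (16500 × 1.66^3) / (3 × (2.03 × 10¹¹) × 0.000767) = 0.0001616 m = 0.1616 mm
  B: delta = (46400 × 2.36^3) / (3 × (2.03 × 10¹¹) × 0.00071) = 0.001411 m = 1.411 mm
1.411 mm > 0.1616 mm, so B is larger.
Final answer: B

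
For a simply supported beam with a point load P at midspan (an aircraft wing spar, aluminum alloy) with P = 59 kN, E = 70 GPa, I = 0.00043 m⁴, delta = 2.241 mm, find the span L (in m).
Model: a simply supported beam with a point load P at midspan, so delta = (P·L^3) / (48·E·I).
Solve for L: L = ((48·delta·E·I) / P)^(1/3).
Convert to SI units:
  P = 59 kN = 59000 N
  E = 70 GPa = 7 × 10¹⁰ Pa
  delta = 2.241 mm = 0.002241 m
Substitute:
  L = ((48 × 0.002241 × (7 × 10¹⁰) × 0.00043) / 59000)^(1/3)
  L = 3.8 m
Final answer: L = 3.8 m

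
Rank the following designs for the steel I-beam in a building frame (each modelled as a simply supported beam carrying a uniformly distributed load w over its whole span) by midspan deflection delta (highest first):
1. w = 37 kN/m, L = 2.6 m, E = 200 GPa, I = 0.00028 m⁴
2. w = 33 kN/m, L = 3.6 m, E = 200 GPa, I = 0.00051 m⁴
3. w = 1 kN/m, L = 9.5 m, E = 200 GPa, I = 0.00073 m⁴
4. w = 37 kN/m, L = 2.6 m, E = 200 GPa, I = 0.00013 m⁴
Model: a simply supported beam carrying a uniformly distributed load w over its whole span, so delta = (5·w·L^4) / (384·E·I) (SI units).
  Case 1: delta = (5 × 37000 × 2.6^4) / (384 × (2 × 10¹¹) × 0.00028) = 0.0003931 m = 0.3931 mm
  Case 2: delta = (5 × 33000 × 3.6^4) / (384 × (2 × 10¹¹) × 0.00051) = 0.0007076 m = 0.7076 mm
  Case 3: delta = (5 × 1000 × 9.5^4) / (384 × (2 × 10¹¹) × 0.00073) = 0.0007264 m = 0.7264 mm
  Case 4: delta = (5 × 37000 × 2.6^4) / (384 × (2 × 10¹¹) × 0.00013) = 0.0008468 m = 0.8468 mm
Ordering: 0.8468 mm (case 4) > 0.7264 mm (case 3) > 0.7076 mm (case 2) > 0.3931 mm (case 1)
Final answer: 4, 3, 2, 1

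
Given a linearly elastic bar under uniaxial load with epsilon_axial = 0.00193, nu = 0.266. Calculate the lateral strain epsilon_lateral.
Model: a linearly elastic bar under uniaxial load, so epsilon_lateral = -nu·epsilon_axial.
Substitute:
  epsilon_lateral = -(0.266 × 0.00193)
  epsilon_lateral = -0.0005134
Final answer: epsilon_lateral = -0.0005134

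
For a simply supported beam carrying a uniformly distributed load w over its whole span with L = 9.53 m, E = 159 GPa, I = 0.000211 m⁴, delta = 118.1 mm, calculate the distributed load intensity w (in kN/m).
Model: a simply supported beam carrying a uniformly distributed load w over its whole span, so delta = (5·w·L^4) / (384·E·I).
Solve for w: w = (384·delta·E·I) / (5·L^4).
Convert to SI units:
  E = 159 GPa = 1.59 × 10¹¹ Pa
  delta = 118.1 mm = 0.1181 m
Substitute:
  w = (384 × 0.1181 × (1.59 × 10¹¹) × 0.000211) / (5 × 9.53^4)
  w = 36890 N/m
Convert: w = 36890 N/m = 36.89 kN/m
Final answer: w = 36.89 kN/m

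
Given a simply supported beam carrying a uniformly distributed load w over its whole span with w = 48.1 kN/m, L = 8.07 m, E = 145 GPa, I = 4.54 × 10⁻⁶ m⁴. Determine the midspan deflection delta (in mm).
Model: a simply supported beam carrying a uniformly distributed load w over its whole span, so delta = (5·w·L^4) / (384·E·I).
Convert to SI units:
  w = 48.1 kN/m = 48100 N/m
  E = 145 GPa = 1.45 × 10¹¹ Pa
Substitute:
  delta = (5 × 48100 × 8.07^4) / (384 × (1.45 × 10¹¹) × (4.54 × 10⁻⁶))
  delta = 4.035 m
Convert: delta = 4.035 m = 4035 mm
Final answer: delta = 4035 mm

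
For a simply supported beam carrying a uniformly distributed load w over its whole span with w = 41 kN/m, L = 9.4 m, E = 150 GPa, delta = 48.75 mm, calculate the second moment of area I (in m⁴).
Model: a simply supported beam carrying a uniformly distributed load w over its whole span, so delta = (5·w·L^4) / (384·E·I).
Solve for I: I = (5·w·L^4) / (384·delta·E).
Convert to SI units:
  w = 41 kN/m = 41000 N/m
  E = 150 GPa = 1.5 × 10¹¹ Pa
  delta = 48.75 mm = 0.04875 m
Substitute:
  I = (5 × 41000 × 9.4^4) / (384 × 0.04875 × (1.5 × 10¹¹))
  I = 0.00057 m⁴
Final answer: I = 0.00057 m⁴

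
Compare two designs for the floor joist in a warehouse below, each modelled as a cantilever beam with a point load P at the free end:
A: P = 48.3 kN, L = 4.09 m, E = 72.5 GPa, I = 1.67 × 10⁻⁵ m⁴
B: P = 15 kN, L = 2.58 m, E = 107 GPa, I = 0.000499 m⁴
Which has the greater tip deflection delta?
Model: a cantilever beam with a point load P at the free end, so delta = (P·L^3) / (3·E·I) (SI units).
  A: delta = (48300 × 4.09^3) / (3 × (7.25 × 10¹⁰) × (1.67 × 10⁻⁵)) = 0.9098 m = 909.8 mm
  B: delta = (15000 × 2.58^3) / (3 × (1.07 × 10¹¹) × 0.000499) = 0.001608 m = 1.608 mm
909.8 mm > 1.608 mm, so A is larger.
Final answer: A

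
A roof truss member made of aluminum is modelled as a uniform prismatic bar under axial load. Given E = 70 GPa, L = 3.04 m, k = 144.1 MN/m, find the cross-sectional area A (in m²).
Model: a uniform prismatic bar under axial load, so k = (A·E) / L.
Solve for A: A = (k·L) / E.
Convert to SI units:
  E = 70 GPa = 7 × 10¹⁰ Pa
  k = 144.1 MN/m = 1.441 × 10⁸ N/m
Substitute:
  A = ((1.441 × 10⁸) × 3.04) / (7 × 10¹⁰)
  A = 0.006258 m²
Final answer: A = 0.006258 m²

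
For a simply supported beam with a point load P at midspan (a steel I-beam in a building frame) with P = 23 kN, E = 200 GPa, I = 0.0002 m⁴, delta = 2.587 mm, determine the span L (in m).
Model: a simply supported beam with a point load P at midspan, so delta = (P·L^3) / (48·E·I).
Solve for L: L = ((48·delta·E·I) / P)^(1/3).
Convert to SI units:
  P = 23 kN = 23000 N
  E = 200 GPa = 2 × 10¹¹ Pa
  delta = 2.587 mm = 0.002587 m
Substitute:
  L = ((48 × 0.002587 × (2 × 10¹¹) × 0.0002) / 23000)^(1/3)
  L = 6 m
Final answer: L = 6 m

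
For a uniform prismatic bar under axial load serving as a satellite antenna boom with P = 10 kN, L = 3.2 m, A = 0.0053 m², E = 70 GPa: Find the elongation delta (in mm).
Model: a uniform prismatic bar under axial load, so delta = (P·L) / (A·E).
Convert to SI units:
  P = 10 kN = 10000 N
  E = 70 GPa = 7 × 10¹⁰ Pa
Substitute:
  delta = (10000 × 3.2) / (0.0053 × (7 × 10¹⁰))
  delta = 8.625 × 10⁻⁵ m
Convert: delta = 8.625 × 10⁻⁵ m = 0.08625 mm
Final answer: delta = 0.08625 mm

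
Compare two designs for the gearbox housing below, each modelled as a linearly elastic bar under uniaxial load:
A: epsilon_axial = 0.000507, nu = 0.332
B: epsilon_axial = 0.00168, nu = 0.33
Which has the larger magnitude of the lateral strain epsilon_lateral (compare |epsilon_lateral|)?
Model: a linearly elastic bar under uniaxial load, so epsilon_lateral = -nu·epsilon_axial (SI units).
  A: epsilon_lateral = -(0.332 × 0.000507) = -0.0001683
  B: epsilon_lateral = -(0.33 × 0.00168) = -0.0005544
|epsilon_lateral|: A = 0.0001683, B = 0.0005544, so B is larger in magnitude.
Final answer: B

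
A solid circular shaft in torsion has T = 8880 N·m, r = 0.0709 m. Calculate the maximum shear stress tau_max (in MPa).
Model: a solid circular shaft in torsion, so tau_max = (2·T) / (π·r^3).
Substitute:
  tau_max = (2 × 8880) / (π × 0.0709^3)
  tau_max = 1.586 × 10⁷ Pa
Convert: tau_max = 1.586 × 10⁷ Pa = 15.86 MPa
Final answer: tau_max = 15.86 MPa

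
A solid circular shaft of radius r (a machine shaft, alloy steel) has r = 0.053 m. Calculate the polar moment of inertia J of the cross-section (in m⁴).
Model: a solid circular shaft of radius r, so J = (π·r^4) / 2.
Substitute:
  J = (π × 0.053^4) / 2
  J = 1.239 × 10⁻⁵ m⁴
Final answer: J = 1.239 × 10⁻⁵ m⁴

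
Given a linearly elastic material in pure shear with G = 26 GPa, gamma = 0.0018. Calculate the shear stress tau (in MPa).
Model: a linearly elastic material in pure shear, so tau = G·gamma.
Convert to SI units:
  G = 26 GPa = 2.6 × 10¹⁰ Pa
Substitute:
  tau = (2.6 × 10¹⁰) × 0.0018
  tau = 4.68 × 10⁷ Pa
Convert: tau = 4.68 × 10⁷ Pa = 46.8 MPa
Final answer: tau = 46.8 MPa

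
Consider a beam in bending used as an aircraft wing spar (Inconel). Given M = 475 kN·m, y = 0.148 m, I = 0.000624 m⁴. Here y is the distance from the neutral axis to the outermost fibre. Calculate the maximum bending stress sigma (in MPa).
Model: a beam in bending, so sigma = (M·y) / I.
Convert to SI units:
  M = 475 kN·m = 475000 N·m
Substitute:
  sigma = (475000 × 0.148) / 0.000624
  sigma = 1.127 × 10⁸ Pa
Convert: sigma = 1.127 × 10⁸ Pa = 112.7 MPa
Final answer: sigma = 112.7 MPa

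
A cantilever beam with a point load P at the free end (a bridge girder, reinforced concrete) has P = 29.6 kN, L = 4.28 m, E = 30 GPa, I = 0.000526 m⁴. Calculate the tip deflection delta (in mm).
Model: a cantilever beam with a point load P at the free end, so delta = (P·L^3) / (3·E·I).
Convert to SI units:
  P = 29.6 kN = 29600 N
  E = 30 GPa = 3 × 10¹⁰ Pa
Substitute:
  delta = (29600 × 4.28^3) / (3 × (3 × 10¹⁰) × 0.000526)
  delta = 0.04902 m
Convert: delta = 0.04902 m = 49.02 mm
Final answer: delta = 49.02 mm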